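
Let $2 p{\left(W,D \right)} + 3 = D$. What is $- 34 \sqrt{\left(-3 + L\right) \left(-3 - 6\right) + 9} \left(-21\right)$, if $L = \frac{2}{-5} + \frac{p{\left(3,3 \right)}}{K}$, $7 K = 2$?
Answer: $\frac{2142 \sqrt{110}}{5} \approx 4493.1$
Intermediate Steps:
$K = \frac{2}{7}$ ($K = \frac{1}{7} \cdot 2 = \frac{2}{7} \approx 0.28571$)
$p{\left(W,D \right)} = - \frac{3}{2} + \frac{D}{2}$
$L = - \frac{2}{5}$ ($L = \frac{2}{-5} + \frac{- \frac{3}{2} + \frac{1}{2} \cdot 3}{\frac{2}{7}} = 2 \left(- \frac{1}{5}\right) + \left(- \frac{3}{2} + \frac{3}{2}\right) \frac{7}{2} = - \frac{2}{5} + 0 \cdot \frac{7}{2} = - \frac{2}{5} + 0 = - \frac{2}{5} \approx -0.4$)
$- 34 \sqrt{\left(-3 + L\right) \left(-3 - 6\right) + 9} \left(-21\right) = - 34 \sqrt{\left(-3 - \frac{2}{5}\right) \left(-3 - 6\right) + 9} \left(-21\right) = - 34 \sqrt{\left(- \frac{17}{5}\right) \left(-9\right) + 9} \left(-21\right) = - 34 \sqrt{\frac{153}{5} + 9} \left(-21\right) = - 34 \sqrt{\frac{198}{5}} \left(-21\right) = - 34 \frac{3 \sqrt{110}}{5} \left(-21\right) = - \frac{102 \sqrt{110}}{5} \left(-21\right) = \frac{2142 \sqrt{110}}{5}$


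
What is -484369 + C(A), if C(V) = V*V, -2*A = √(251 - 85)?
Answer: -968655/2 ≈ -4.8433e+5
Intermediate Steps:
A = -√166/2 (A = -√(251 - 85)/2 = -√166/2 ≈ -6.4420)
C(V) = V²
-484369 + C(A) = -484369 + (-√166/2)² = -484369 + 83/2 = -968655/2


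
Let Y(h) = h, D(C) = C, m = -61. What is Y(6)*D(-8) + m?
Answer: -109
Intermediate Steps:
Y(6)*D(-8) + m = 6*(-8) - 61 = -48 - 61 = -109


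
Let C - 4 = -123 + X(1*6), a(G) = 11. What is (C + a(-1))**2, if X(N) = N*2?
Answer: 9216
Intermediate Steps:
X(N) = 2*N
C = -107 (C = 4 + (-123 + 2*(1*6)) = 4 + (-123 + 2*6) = 4 + (-123 + 12) = 4 - 111 = -107)
(C + a(-1))**2 = (-107 + 11)**2 = (-96)**2 = 9216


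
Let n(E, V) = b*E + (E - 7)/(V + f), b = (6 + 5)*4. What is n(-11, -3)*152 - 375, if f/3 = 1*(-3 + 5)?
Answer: -74855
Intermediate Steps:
f = 6 (f = 3*(1*(-3 + 5)) = 3*(1*2) = 3*2 = 6)
b = 44 (b = 11*4 = 44)
n(E, V) = 44*E + (-7 + E)/(6 + V) (n(E, V) = 44*E + (E - 7)/(V + 6) = 44*E + (-7 + E)/(6 + V))
n(-11, -3)*152 - 375 = ((-7 + 265*(-11) + 44*(-11)*(-3))/(6 - 3))*152 - 375 = ((-7 - 2915 + 1452)/3)*152 - 375 = ((1/3)*(-1470))*152 - 375 = -490*152 - 375 = -74480 - 375 = -74855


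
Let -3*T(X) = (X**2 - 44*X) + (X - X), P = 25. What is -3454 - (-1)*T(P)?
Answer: -9887/3 ≈ -3295.7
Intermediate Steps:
T(X) = -X**2/3 + 44*X/3 (T(X) = -((X**2 - 44*X) + (X - X))/3 = -((X**2 - 44*X) + 0)/3 = -(X**2 - 44*X)/3 = -X**2/3 + 44*X/3)
-3454 - (-1)*T(P) = -3454 - (-1)*(1/3)*25*(44 - 1*25) = -3454 - (-1)*(1/3)*25*(44 - 25) = -3454 - (-1)*(1/3)*25*19 = -3454 - (-1)*475/3 = -3454 - 1*(-475/3) = -3454 + 475/3 = -9887/3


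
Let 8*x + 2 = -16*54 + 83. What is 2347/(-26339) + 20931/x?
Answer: -1470750191/6874479 ≈ -213.94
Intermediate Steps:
x = -783/8 (x = -¼ + (-16*54 + 83)/8 = -¼ + (-864 + 83)/8 = -¼ + (⅛)*(-781) = -¼ - 781/8 = -783/8 ≈ -97.875)
2347/(-26339) + 20931/x = 2347/(-26339) + 20931/(-783/8) = 2347*(-1/26339) + 20931*(-8/783) = -2347/26339 - 55816/261 = -1470750191/6874479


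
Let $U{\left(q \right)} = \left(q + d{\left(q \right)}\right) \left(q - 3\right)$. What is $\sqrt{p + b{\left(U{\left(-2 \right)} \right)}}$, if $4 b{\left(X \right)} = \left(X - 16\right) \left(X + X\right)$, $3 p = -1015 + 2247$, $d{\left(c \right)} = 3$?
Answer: $\frac{\sqrt{16674}}{6} \approx 21.521$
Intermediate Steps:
$p = \frac{1232}{3}$ ($p = \frac{-1015 + 2247}{3} = \frac{1}{3} \cdot 1232 = \frac{1232}{3} \approx 410.67$)
$U{\left(q \right)} = \left(-3 + q\right) \left(3 + q\right)$ ($U{\left(q \right)} = \left(q + 3\right) \left(q - 3\right) = \left(3 + q\right) \left(-3 + q\right) = \left(-3 + q\right) \left(3 + q\right)$)
$b{\left(X \right)} = \frac{X \left(-16 + X\right)}{2}$ ($b{\left(X \right)} = \frac{\left(X - 16\right) \left(X + X\right)}{4} = \frac{\left(-16 + X\right) 2 X}{4} = \frac{2 X \left(-16 + X\right)}{4} = \frac{X \left(-16 + X\right)}{2}$)
$\sqrt{p + b{\left(U{\left(-2 \right)} \right)}} = \sqrt{\frac{1232}{3} + \frac{\left(-9 + \left(-2\right)^{2}\right) \left(-16 - \left(9 - \left(-2\right)^{2}\right)\right)}{2}} = \sqrt{\frac{1232}{3} + \frac{\left(-9 + 4\right) \left(-16 + \left(-9 + 4\right)\right)}{2}} = \sqrt{\frac{1232}{3} + \frac{1}{2} \left(-5\right) \left(-16 - 5\right)} = \sqrt{\frac{1232}{3} + \frac{1}{2} \left(-5\right) \left(-21\right)} = \sqrt{\frac{1232}{3} + \frac{105}{2}} = \sqrt{\frac{2779}{6}} = \frac{\sqrt{16674}}{6}$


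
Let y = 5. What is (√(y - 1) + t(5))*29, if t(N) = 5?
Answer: 203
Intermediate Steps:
(√(y - 1) + t(5))*29 = (√(5 - 1) + 5)*29 = (√4 + 5)*29 = (2 + 5)*29 = 7*29 = 203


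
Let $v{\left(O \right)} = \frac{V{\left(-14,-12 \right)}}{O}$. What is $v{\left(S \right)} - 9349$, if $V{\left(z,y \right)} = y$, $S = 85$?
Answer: $- \frac{794677}{85} \approx -9349.1$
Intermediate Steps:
$v{\left(O \right)} = - \frac{12}{O}$
$v{\left(S \right)} - 9349 = - \frac{12}{85} - 9349 = - \frac{794677}{85}$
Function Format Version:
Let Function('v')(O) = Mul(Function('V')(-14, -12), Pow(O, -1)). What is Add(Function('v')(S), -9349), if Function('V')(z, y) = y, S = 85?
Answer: Rational(-794677, 85) ≈ -9349.1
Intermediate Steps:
Function('v')(O) = Mul(-12, Pow(O, -1))
Add(Function('v')(S), -9349) = Add(Mul(-12, Pow(85, -1)), -9349) = Add(Mul(-12, Rational(1, 85)), -9349) = Add(Rational(-12, 85), -9349) = Rational(-794677, 85)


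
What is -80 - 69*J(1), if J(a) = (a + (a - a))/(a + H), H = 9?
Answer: -869/10 ≈ -86.900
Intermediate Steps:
J(a) = a/(9 + a) (J(a) = (a + (a - a))/(a + 9) = (a + 0)/(9 + a) = a/(9 + a))
-80 - 69*J(1) = -80 - 69/(9 + 1) = -80 - 69/10 = -869/10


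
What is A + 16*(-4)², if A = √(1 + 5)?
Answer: 256 + √6 ≈ 258.45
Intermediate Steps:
A = √6 ≈ 2.4495
A + 16*(-4)² = √6 + 16*(-4)² = √6 + 16*16 = √6 + 256 = 256 + √6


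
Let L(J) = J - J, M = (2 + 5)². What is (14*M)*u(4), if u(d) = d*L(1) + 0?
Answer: 0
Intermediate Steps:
M = 49 (M = 7² = 49)
L(J) = 0
u(d) = 0 (u(d) = d*0 + 0 = 0 + 0 = 0)
(14*M)*u(4) = (14*49)*0 = 686*0 = 0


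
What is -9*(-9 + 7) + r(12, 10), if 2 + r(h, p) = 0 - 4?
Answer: 12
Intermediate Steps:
r(h, p) = -6 (r(h, p) = -2 + (0 - 4) = -2 - 4 = -6)
-9*(-9 + 7) + r(12, 10) = -9*(-9 + 7) - 6 = -9*(-2) - 6 = 18 - 6 = 12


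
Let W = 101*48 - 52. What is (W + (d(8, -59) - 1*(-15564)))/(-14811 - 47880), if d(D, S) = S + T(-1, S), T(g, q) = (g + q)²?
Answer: -7967/20897 ≈ -0.38125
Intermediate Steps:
d(D, S) = S + (-1 + S)²
W = 4796 (W = 4848 - 52 = 4796)
(W + (d(8, -59) - 1*(-15564)))/(-14811 - 47880) = (4796 + ((-59 + (-1 - 59)²) - 1*(-15564)))/(-14811 - 47880) = (4796 + ((-59 + (-60)²) + 15564))/(-62691) = (4796 + ((-59 + 3600) + 15564))*(-1/62691) = (4796 + (3541 + 15564))*(-1/62691) = (4796 + 19105)*(-1/62691) = 23901*(-1/62691) = -7967/20897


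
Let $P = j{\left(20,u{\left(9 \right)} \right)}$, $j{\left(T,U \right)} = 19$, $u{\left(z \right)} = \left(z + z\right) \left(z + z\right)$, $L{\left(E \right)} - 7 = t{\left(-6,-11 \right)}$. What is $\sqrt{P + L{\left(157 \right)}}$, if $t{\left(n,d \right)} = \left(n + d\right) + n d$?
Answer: $5 \sqrt{3} \approx 8.6602$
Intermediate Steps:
$t{\left(n,d \right)} = d + n + d n$ ($t{\left(n,d \right)} = \left(d + n\right) + d n = d + n + d n$)
$L{\left(E \right)} = 56$ ($L{\left(E \right)} = 7 - -49 = 7 + 49 = 56$)
$u{\left(z \right)} = 4 z^{2}$ ($u{\left(z \right)} = 2 z 2 z = 4 z^{2}$)
$P = 19$
$\sqrt{P + L{\left(157 \right)}} = \sqrt{19 + 56} = \sqrt{75} = 5 \sqrt{3}$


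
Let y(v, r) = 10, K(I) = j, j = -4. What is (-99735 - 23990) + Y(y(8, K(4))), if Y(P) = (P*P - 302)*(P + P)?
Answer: -127765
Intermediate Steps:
K(I) = -4
Y(P) = 2*P*(-302 + P²) (Y(P) = (P² - 302)*(2*P) = (-302 + P²)*(2*P) = 2*P*(-302 + P²))
(-99735 - 23990) + Y(y(8, K(4))) = (-99735 - 23990) + 2*10*(-302 + 10²) = -123725 + 2*10*(-302 + 100) = -123725 + 2*10*(-202) = -123725 - 4040 = -127765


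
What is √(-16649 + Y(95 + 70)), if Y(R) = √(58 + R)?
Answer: √(-16649 + √223) ≈ 128.97*I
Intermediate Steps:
√(-16649 + Y(95 + 70)) = √(-16649 + √(58 + (95 + 70))) = √(-16649 + √(58 + 165)) = √(-16649 + √223)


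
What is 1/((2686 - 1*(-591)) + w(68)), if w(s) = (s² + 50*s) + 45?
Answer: 1/11346 ≈ 8.8137e-5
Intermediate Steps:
w(s) = 45 + s² + 50*s
1/((2686 - 1*(-591)) + w(68)) = 1/((2686 - 1*(-591)) + (45 + 68² + 50*68)) = 1/((2686 + 591) + (45 + 4624 + 3400)) = 1/(3277 + 8069) = 1/11346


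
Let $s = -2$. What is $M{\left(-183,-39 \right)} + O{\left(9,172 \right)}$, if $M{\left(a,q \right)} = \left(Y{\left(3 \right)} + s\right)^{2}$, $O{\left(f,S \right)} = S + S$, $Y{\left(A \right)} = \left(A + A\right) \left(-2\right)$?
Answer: $540$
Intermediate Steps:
$Y{\left(A \right)} = - 4 A$ ($Y{\left(A \right)} = 2 A \left(-2\right) = - 4 A$)
$O{\left(f,S \right)} = 2 S$
$M{\left(a,q \right)} = 196$ ($M{\left(a,q \right)} = \left(\left(-4\right) 3 - 2\right)^{2} = \left(-12 - 2\right)^{2} = \left(-14\right)^{2} = 196$)
$M{\left(-183,-39 \right)} + O{\left(9,172 \right)} = 196 + 2 \cdot 172 = 196 + 344 = 540$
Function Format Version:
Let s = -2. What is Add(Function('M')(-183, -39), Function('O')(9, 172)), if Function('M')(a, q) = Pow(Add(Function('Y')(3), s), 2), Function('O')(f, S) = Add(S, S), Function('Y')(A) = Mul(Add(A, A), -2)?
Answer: 540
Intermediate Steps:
Function('Y')(A) = Mul(-4, A) (Function('Y')(A) = Mul(Mul(2, A), -2) = Mul(-4, A))
Function('O')(f, S) = Mul(2, S)
Function('M')(a, q) = 196 (Function('M')(a, q) = Pow(Add(Mul(-4, 3), -2), 2) = Pow(Add(-12, -2), 2) = Pow(-14, 2) = 196)
Add(Function('M')(-183, -39), Function('O')(9, 172)) = Add(196, Mul(2, 172)) = Add(196, 344) = 540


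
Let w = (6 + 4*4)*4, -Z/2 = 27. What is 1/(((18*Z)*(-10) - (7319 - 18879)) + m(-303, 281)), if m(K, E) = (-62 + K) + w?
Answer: 1/21003 ≈ 4.7612e-5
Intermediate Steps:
Z = -54 (Z = -2*27 = -54)
w = 88 (w = (6 + 16)*4 = 22*4 = 88)
m(K, E) = 26 + K (m(K, E) = (-62 + K) + 88 = 26 + K)
1/(((18*Z)*(-10) - (7319 - 18879)) + m(-303, 281)) = 1/(((18*(-54))*(-10) - (7319 - 18879)) + (26 - 303)) = 1/((-972*(-10) - 1*(-11560)) - 277) = 1/((9720 + 11560) - 277) = 1/(21280 - 277) = 1/21003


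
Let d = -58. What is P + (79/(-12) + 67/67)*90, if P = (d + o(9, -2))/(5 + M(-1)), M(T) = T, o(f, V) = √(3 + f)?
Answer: -517 + √3/2 ≈ -516.13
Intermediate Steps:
P = -29/2 + √3/2 (P = (-58 + √(3 + 9))/(5 - 1) = (-58 + √12)/4 = (-58 + 2*√3)*(¼) = -29/2 + √3/2 ≈ -13.634)
P + (79/(-12) + 67/67)*90 = (-29/2 + √3/2) + (79/(-12) + 67/67)*90 = (-29/2 + √3/2) + (79*(-1/12) + 67*(1/67))*90 = (-29/2 + √3/2) + (-79/12 + 1)*90 = (-29/2 + √3/2) - 67/12*90 = (-29/2 + √3/2) - 1005/2 = -517 + √3/2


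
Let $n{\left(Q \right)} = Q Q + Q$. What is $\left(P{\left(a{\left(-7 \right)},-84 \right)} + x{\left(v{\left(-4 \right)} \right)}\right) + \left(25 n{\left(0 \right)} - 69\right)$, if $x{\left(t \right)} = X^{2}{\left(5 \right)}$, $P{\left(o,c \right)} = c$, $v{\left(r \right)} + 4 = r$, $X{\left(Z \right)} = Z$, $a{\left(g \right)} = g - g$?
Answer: $-128$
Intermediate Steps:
$a{\left(g \right)} = 0$
$v{\left(r \right)} = -4 + r$
$n{\left(Q \right)} = Q + Q^{2}$ ($n{\left(Q \right)} = Q^{2} + Q = Q + Q^{2}$)
$x{\left(t \right)} = 25$ ($x{\left(t \right)} = 5^{2} = 25$)
$\left(P{\left(a{\left(-7 \right)},-84 \right)} + x{\left(v{\left(-4 \right)} \right)}\right) + \left(25 n{\left(0 \right)} - 69\right) = \left(-84 + 25\right) - \left(69 - 25 \cdot 0 \left(1 + 0\right)\right) = -59 - \left(69 - 25 \cdot 0 \cdot 1\right) = -59 + \left(25 \cdot 0 - 69\right) = -59 + \left(0 - 69\right) = -59 - 69 = -128$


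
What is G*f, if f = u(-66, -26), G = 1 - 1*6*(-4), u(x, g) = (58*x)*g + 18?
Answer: 2488650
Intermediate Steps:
u(x, g) = 18 + 58*g*x (u(x, g) = 58*g*x + 18 = 18 + 58*g*x)
G = 25 (G = 1 - 6*(-4) = 1 + 24 = 25)
f = 99546 (f = 18 + 58*(-26)*(-66) = 18 + 99528 = 99546)
G*f = 25*99546 = 2488650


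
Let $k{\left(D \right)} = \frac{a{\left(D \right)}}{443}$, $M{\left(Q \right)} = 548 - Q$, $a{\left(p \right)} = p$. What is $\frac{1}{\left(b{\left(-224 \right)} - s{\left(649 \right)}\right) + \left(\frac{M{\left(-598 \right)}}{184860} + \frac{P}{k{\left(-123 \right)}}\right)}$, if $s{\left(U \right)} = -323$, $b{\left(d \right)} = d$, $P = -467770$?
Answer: $\frac{421070}{709432045107} \approx 5.9353 \cdot 10^{-7}$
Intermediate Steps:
$k{\left(D \right)} = \frac{D}{443}$
$\frac{1}{\left(b{\left(-224 \right)} - s{\left(649 \right)}\right) + \left(\frac{M{\left(-598 \right)}}{184860} + \frac{P}{k{\left(-123 \right)}}\right)} = \frac{1}{\left(-224 - -323\right) + \left(\frac{548 - -598}{184860} - \frac{467770}{\frac{1}{443} \left(-123\right)}\right)} = \frac{1}{\left(-224 + 323\right) + \left(\left(548 + 598\right) \frac{1}{184860} - \frac{467770}{- \frac{123}{443}}\right)} = \frac{1}{99 + \left(1146 \cdot \frac{1}{184860} - - \frac{207222110}{123}\right)} = \frac{1}{99 + \left(\frac{191}{30810} + \frac{207222110}{123}\right)} = \frac{1}{99 + \frac{709390359177}{421070}} = \frac{1}{\frac{709432045107}{421070}} = \frac{421070}{709432045107}$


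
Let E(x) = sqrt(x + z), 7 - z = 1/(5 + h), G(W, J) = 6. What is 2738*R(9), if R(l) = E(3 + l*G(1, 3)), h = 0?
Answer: 2738*sqrt(1595)/5 ≈ 21870.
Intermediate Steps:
z = 34/5 (z = 7 - 1/(5 + 0) = 7 - 1/5 = 34/5 ≈ 6.8000)
E(x) = sqrt(34/5 + x) (E(x) = sqrt(x + 34/5) = sqrt(34/5 + x))
R(l) = sqrt(245 + 150*l)/5 (R(l) = sqrt(170 + 25*(3 + l*6))/5 = sqrt(170 + 25*(3 + 6*l))/5 = sqrt(170 + (75 + 150*l))/5 = sqrt(245 + 150*l)/5)
2738*R(9) = 2738*(sqrt(245 + 150*9)/5) = 2738*(sqrt(245 + 1350)/5) = 2738*(sqrt(1595)/5) = 2738*sqrt(1595)/5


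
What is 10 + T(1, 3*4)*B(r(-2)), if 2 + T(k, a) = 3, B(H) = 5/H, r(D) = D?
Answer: 15/2 ≈ 7.5000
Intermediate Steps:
T(k, a) = 1 (T(k, a) = -2 + 3 = 1)
10 + T(1, 3*4)*B(r(-2)) = 10 + 1*(5/(-2)) = 10 + 1*(5*(-½)) = 10 + 1*(-5/2) = 10 - 5/2 = 15/2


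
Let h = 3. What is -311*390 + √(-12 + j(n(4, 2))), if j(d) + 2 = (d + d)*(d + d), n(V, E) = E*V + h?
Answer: -121290 + √470 ≈ -1.2127e+5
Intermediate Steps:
n(V, E) = 3 + E*V (n(V, E) = E*V + 3 = 3 + E*V)
j(d) = -2 + 4*d² (j(d) = -2 + (d + d)*(d + d) = -2 + (2*d)*(2*d) = -2 + 4*d²)
-311*390 + √(-12 + j(n(4, 2))) = -311*390 + √(-12 + (-2 + 4*(3 + 2*4)²)) = -121290 + √(-12 + (-2 + 4*(3 + 8)²)) = -121290 + √(-12 + (-2 + 4*11²)) = -121290 + √(-12 + (-2 + 4*121)) = -121290 + √(-12 + (-2 + 484)) = -121290 + √(-12 + 482) = -121290 + √470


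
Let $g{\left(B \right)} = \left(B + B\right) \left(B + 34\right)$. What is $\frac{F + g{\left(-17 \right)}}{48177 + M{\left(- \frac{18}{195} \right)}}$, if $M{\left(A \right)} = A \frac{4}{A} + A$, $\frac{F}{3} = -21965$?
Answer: $- \frac{4320745}{3131759} \approx -1.3797$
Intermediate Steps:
$g{\left(B \right)} = 2 B \left(34 + B\right)$
$F = -65895$ ($F = 3 \left(-21965\right) = -65895$)
$M{\left(A \right)} = 4 + A$
$\frac{F + g{\left(-17 \right)}}{48177 + M{\left(- \frac{18}{195} \right)}} = \frac{-65895 + 2 \left(-17\right) \left(34 - 17\right)}{48177 + \left(4 - \frac{18}{195}\right)} = \frac{-65895 + 2 \left(-17\right) 17}{48177 + \left(4 - \frac{6}{65}\right)} = \frac{-65895 - 578}{48177 + \left(4 - \frac{6}{65}\right)} = - \frac{66473}{48177 + \frac{254}{65}} = - \frac{66473}{\frac{3131759}{65}} = \left(-66473\right) \frac{65}{3131759} = - \frac{4320745}{3131759}$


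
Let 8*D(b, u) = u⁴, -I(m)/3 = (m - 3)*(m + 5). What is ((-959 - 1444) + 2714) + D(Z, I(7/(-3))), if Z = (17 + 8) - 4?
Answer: 33579623/81 ≈ 4.1456e+5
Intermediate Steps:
I(m) = -3*(-3 + m)*(5 + m) (I(m) = -3*(m - 3)*(m + 5) = -3*(-3 + m)*(5 + m))
Z = 21 (Z = 25 - 4 = 21)
D(b, u) = u⁴/8
((-959 - 1444) + 2714) + D(Z, I(7/(-3))) = ((-959 - 1444) + 2714) + (45 - 42/(-3) - 3*(7/(-3))²)⁴/8 = (-2403 + 2714) + (45 - 42*(-1)/3 - 3*(7*(-⅓))²)⁴/8 = 311 + (45 - 6*(-7/3) - 3*(-7/3)²)⁴/8 = 311 + (45 + 14 - 3*49/9)⁴/8 = 311 + (45 + 14 - 49/3)⁴/8 = 311 + (128/3)⁴/8 = 311 + (⅛)*(268435456/81) = 311 + 33554432/81 = 33579623/81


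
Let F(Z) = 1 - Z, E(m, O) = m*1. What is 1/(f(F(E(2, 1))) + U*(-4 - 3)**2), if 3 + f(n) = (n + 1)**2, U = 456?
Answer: 1/22341 ≈ 4.4761e-5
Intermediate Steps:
E(m, O) = m
f(n) = -3 + (1 + n)**2 (f(n) = -3 + (n + 1)**2 = -3 + (1 + n)**2)
1/(f(F(E(2, 1))) + U*(-4 - 3)**2) = 1/((-3 + (1 + (1 - 1*2))**2) + 456*(-4 - 3)**2) = 1/((-3 + (1 + (1 - 2))**2) + 456*(-7)**2) = 1/((-3 + (1 - 1)**2) + 456*49) = 1/((-3 + 0**2) + 22344) = 1/((-3 + 0) + 22344) = 1/(-3 + 22344) = 1/22341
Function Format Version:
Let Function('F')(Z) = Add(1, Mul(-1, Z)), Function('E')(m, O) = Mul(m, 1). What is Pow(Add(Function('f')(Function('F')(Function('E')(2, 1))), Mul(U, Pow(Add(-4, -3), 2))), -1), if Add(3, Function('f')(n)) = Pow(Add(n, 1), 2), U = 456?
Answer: Rational(1, 22341) ≈ 4.4761e-5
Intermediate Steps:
Function('E')(m, O) = m
Function('f')(n) = Add(-3, Pow(Add(1, n), 2)) (Function('f')(n) = Add(-3, Pow(Add(n, 1), 2)) = Add(-3, Pow(Add(1, n), 2)))
Pow(Add(Function('f')(Function('F')(Function('E')(2, 1))), Mul(U, Pow(Add(-4, -3), 2))), -1) = Pow(Add(Add(-3, Pow(Add(1, Add(1, Mul(-1, 2))), 2)), Mul(456, Pow(Add(-4, -3), 2))), -1) = Pow(Add(Add(-3, Pow(Add(1, Add(1, -2)), 2)), Mul(456, Pow(-7, 2))), -1) = Pow(Add(Add(-3, Pow(Add(1, -1), 2)), Mul(456, 49)), -1) = Pow(Add(Add(-3, Pow(0, 2)), 22344), -1) = Pow(Add(Add(-3, 0), 22344), -1) = Pow(Add(-3, 22344), -1) = Pow(22341, -1) = Rational(1, 22341)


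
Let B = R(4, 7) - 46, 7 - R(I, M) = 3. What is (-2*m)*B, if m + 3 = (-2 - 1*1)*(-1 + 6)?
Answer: -1512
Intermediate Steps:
R(I, M) = 4 (R(I, M) = 7 - 1*3 = 7 - 3 = 4)
B = -42 (B = 4 - 46 = -42)
m = -18 (m = -3 + (-2 - 1*1)*(-1 + 6) = -3 + (-2 - 1)*5 = -3 - 3*5 = -3 - 15 = -18)
(-2*m)*B = -2*(-18)*(-42) = 36*(-42) = -1512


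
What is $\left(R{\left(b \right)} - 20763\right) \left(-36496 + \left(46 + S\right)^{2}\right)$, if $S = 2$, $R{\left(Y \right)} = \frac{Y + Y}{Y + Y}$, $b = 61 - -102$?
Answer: $709894304$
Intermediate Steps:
$b = 163$ ($b = 61 + 102 = 163$)
$R{\left(Y \right)} = 1$ ($R{\left(Y \right)} = \frac{2 Y}{2 Y} = 2 Y \frac{1}{2 Y} = 1$)
$\left(R{\left(b \right)} - 20763\right) \left(-36496 + \left(46 + S\right)^{2}\right) = \left(1 - 20763\right) \left(-36496 + \left(46 + 2\right)^{2}\right) = - 20762 \left(-36496 + 48^{2}\right) = - 20762 \left(-36496 + 2304\right) = \left(-20762\right) \left(-34192\right) = 709894304$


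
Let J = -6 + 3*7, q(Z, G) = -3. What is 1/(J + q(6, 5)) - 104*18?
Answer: -22463/12 ≈ -1871.9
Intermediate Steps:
J = 15 (J = -6 + 21 = 15)
1/(J + q(6, 5)) - 104*18 = 1/(15 - 3) - 104*18 = 1/12 - 1872 = -22463/12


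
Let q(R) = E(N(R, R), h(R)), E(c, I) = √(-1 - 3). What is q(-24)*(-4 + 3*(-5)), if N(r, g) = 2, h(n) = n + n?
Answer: -38*I ≈ -38.0*I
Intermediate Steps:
h(n) = 2*n
E(c, I) = 2*I (E(c, I) = √(-4) = 2*I)
q(R) = 2*I
q(-24)*(-4 + 3*(-5)) = (2*I)*(-4 + 3*(-5)) = (2*I)*(-4 - 15) = (2*I)*(-19) = -38*I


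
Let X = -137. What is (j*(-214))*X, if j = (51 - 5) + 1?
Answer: 1377946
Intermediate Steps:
j = 47 (j = 46 + 1 = 47)
(j*(-214))*X = (47*(-214))*(-137) = -10058*(-137) = 1377946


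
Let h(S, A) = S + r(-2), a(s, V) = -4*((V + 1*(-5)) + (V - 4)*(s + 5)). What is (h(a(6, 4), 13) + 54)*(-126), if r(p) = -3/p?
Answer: -7497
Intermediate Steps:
a(s, V) = 20 - 4*V - 4*(-4 + V)*(5 + s) (a(s, V) = -4*((V - 5) + (-4 + V)*(5 + s)) = -4*((-5 + V) + (-4 + V)*(5 + s)) = -4*(-5 + V + (-4 + V)*(5 + s)) = 20 - 4*V - 4*(-4 + V)*(5 + s))
h(S, A) = 3/2 + S (h(S, A) = S - 3/(-2) = S - 3*(-½) = S + 3/2 = 3/2 + S)
(h(a(6, 4), 13) + 54)*(-126) = ((3/2 + (100 - 24*4 + 16*6 - 4*4*6)) + 54)*(-126) = ((3/2 + (100 - 96 + 96 - 96)) + 54)*(-126) = ((3/2 + 4) + 54)*(-126) = (11/2 + 54)*(-126) = (119/2)*(-126) = -7497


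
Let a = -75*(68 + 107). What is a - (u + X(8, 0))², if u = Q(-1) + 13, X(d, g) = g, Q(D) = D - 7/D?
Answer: -13486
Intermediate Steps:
u = 19 (u = (-1 - 7/(-1)) + 13 = (-1 - 7*(-1)) + 13 = (-1 + 7) + 13 = 6 + 13 = 19)
a = -13125 (a = -75*175 = -13125)
a - (u + X(8, 0))² = -13125 - (19 + 0)² = -13125 - 1*19² = -13125 - 1*361 = -13125 - 361 = -13486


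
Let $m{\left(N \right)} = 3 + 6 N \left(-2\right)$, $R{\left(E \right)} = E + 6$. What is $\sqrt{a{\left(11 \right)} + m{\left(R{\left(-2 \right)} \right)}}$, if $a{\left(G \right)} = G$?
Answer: $i \sqrt{34} \approx 5.8309 i$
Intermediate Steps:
$R{\left(E \right)} = 6 + E$
$m{\left(N \right)} = 3 - 12 N$ ($m{\left(N \right)} = 3 + 6 \left(- 2 N\right) = 3 - 12 N$)
$\sqrt{a{\left(11 \right)} + m{\left(R{\left(-2 \right)} \right)}} = \sqrt{11 + \left(3 - 12 \left(6 - 2\right)\right)} = \sqrt{11 + \left(3 - 48\right)} = \sqrt{11 - 45} = \sqrt{-34} = i \sqrt{34}$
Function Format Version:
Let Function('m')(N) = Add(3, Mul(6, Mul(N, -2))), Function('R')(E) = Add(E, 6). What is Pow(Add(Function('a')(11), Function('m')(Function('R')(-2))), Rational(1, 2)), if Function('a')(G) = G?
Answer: Mul(I, Pow(34, Rational(1, 2))) ≈ Mul(5.8309, I)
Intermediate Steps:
Function('R')(E) = Add(6, E)
Function('m')(N) = Add(3, Mul(-12, N)) (Function('m')(N) = Add(3, Mul(6, Mul(-2, N))) = Add(3, Mul(-12, N)))
Pow(Add(Function('a')(11), Function('m')(Function('R')(-2))), Rational(1, 2)) = Pow(Add(11, Add(3, Mul(-12, Add(6, -2)))), Rational(1, 2)) = Pow(Add(11, Add(3, Mul(-12, 4))), Rational(1, 2)) = Pow(Add(11, Add(3, -48)), Rational(1, 2)) = Pow(Add(11, -45), Rational(1, 2)) = Pow(-34, Rational(1, 2)) = Mul(I, Pow(34, Rational(1, 2)))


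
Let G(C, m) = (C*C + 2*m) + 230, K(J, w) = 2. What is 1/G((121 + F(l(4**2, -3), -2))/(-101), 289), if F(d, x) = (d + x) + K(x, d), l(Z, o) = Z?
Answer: 10201/8261177 ≈ 0.0012348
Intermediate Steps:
F(d, x) = 2 + d + x (F(d, x) = (d + x) + 2 = 2 + d + x)
G(C, m) = 230 + C**2 + 2*m (G(C, m) = (C**2 + 2*m) + 230 = 230 + C**2 + 2*m)
1/G((121 + F(l(4**2, -3), -2))/(-101), 289) = 1/(230 + ((121 + (2 + 4**2 - 2))/(-101))**2 + 2*289) = 1/(230 + ((121 + (2 + 16 - 2))*(-1/101))**2 + 578) = 1/(230 + ((121 + 16)*(-1/101))**2 + 578) = 1/(230 + (137*(-1/101))**2 + 578) = 1/(230 + (-137/101)**2 + 578) = 1/(230 + 18769/10201 + 578) = 1/(8261177/10201) = 10201/8261177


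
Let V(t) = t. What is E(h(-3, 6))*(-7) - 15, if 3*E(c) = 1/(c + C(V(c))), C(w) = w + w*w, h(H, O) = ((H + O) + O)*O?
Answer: -19441/1296 ≈ -15.001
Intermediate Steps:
h(H, O) = O*(H + 2*O) (h(H, O) = (H + 2*O)*O = O*(H + 2*O))
C(w) = w + w²
E(c) = 1/(3*(c + c*(1 + c)))
E(h(-3, 6))*(-7) - 15 = (1/(3*((6*(-3 + 2*6)))*(2 + 6*(-3 + 2*6))))*(-7) - 15 = (1/(3*((6*(-3 + 12)))*(2 + 6*(-3 + 12))))*(-7) - 15 = (1/(3*((6*9))*(2 + 6*9)))*(-7) - 15 = ((⅓)/(54*(2 + 54)))*(-7) - 15 = ((⅓)*(1/54)/56)*(-7) - 15 = ((⅓)*(1/54)*(1/56))*(-7) - 15 = (1/9072)*(-7) - 15 = -1/1296 - 15 = -19441/1296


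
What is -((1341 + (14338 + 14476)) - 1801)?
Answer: -28354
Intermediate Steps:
-((1341 + (14338 + 14476)) - 1801) = -((1341 + 28814) - 1801) = -(30155 - 1801) = -1*28354 = -28354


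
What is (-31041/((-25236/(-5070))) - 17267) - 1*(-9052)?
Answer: -20260645/1402 ≈ -14451.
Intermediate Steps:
(-31041/((-25236/(-5070))) - 17267) - 1*(-9052) = (-31041/((-25236*(-1/5070))) - 17267) + 9052 = (-31041/4206/845 - 17267) + 9052 = (-31041*845/4206 - 17267) + 9052 = (-8743215/1402 - 17267) + 9052 = -32951549/1402 + 9052 = -20260645/1402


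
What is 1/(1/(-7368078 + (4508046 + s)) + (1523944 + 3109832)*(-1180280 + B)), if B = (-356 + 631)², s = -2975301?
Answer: -5835333/29869458067213284241 ≈ -1.9536e-13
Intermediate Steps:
B = 75625 (B = 275² = 75625)
1/(1/(-7368078 + (4508046 + s)) + (1523944 + 3109832)*(-1180280 + B)) = 1/(1/(-7368078 + (4508046 - 2975301)) + (1523944 + 3109832)*(-1180280 + 75625)) = 1/(1/(-7368078 + 1532745) + 4633776*(-1104655)) = 1/(1/(-5835333) - 5118723827280) = 1/(-1/5835333 - 5118723827280) = 1/(-29869458067213284241/5835333) = -5835333/29869458067213284241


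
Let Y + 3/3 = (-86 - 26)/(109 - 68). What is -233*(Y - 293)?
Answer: 2834678/41 ≈ 69139.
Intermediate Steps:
Y = -153/41 (Y = -1 + (-86 - 26)/(109 - 68) = -1 - 112/41 = -153/41 ≈ -3.7317)
-233*(Y - 293) = -233*(-153/41 - 293) = -233*(-12166/41) = 2834678/41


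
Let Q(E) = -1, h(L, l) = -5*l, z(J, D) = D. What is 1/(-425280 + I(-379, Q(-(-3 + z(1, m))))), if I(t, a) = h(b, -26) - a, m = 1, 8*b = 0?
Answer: -1/425149 ≈ -2.3521e-6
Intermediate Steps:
b = 0 (b = (⅛)*0 = 0)
I(t, a) = 130 - a (I(t, a) = -5*(-26) - a = 130 - a)
1/(-425280 + I(-379, Q(-(-3 + z(1, m))))) = 1/(-425280 + (130 - 1*(-1))) = 1/(-425280 + (130 + 1)) = 1/(-425280 + 131) = 1/(-425149) = -1/425149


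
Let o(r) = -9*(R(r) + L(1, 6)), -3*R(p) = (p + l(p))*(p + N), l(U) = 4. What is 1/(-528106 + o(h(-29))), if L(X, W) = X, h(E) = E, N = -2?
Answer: -1/525790 ≈ -1.9019e-6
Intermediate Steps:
R(p) = -(-2 + p)*(4 + p)/3 (R(p) = -(p + 4)*(p - 2)/3 = -(4 + p)*(-2 + p)/3 = -(-2 + p)*(4 + p)/3)
o(r) = -33 + 3*r**2 + 6*r (o(r) = -9*((8/3 - 2*r/3 - r**2/3) + 1) = -9*(11/3 - 2*r/3 - r**2/3) = -33 + 3*r**2 + 6*r)
1/(-528106 + o(h(-29))) = 1/(-528106 + (-33 + 3*(-29)**2 + 6*(-29))) = 1/(-528106 + (-33 + 3*841 - 174)) = 1/(-528106 + (-33 + 2523 - 174)) = 1/(-528106 + 2316) = 1/(-525790) = -1/525790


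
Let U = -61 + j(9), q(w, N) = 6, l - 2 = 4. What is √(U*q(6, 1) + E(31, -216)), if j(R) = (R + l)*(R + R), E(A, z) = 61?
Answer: √1315 ≈ 36.263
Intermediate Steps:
l = 6 (l = 2 + 4 = 6)
j(R) = 2*R*(6 + R) (j(R) = (R + 6)*(R + R) = (6 + R)*(2*R) = 2*R*(6 + R))
U = 209 (U = -61 + 2*9*(6 + 9) = -61 + 2*9*15 = -61 + 270 = 209)
√(U*q(6, 1) + E(31, -216)) = √(209*6 + 61) = √(1254 + 61) = √1315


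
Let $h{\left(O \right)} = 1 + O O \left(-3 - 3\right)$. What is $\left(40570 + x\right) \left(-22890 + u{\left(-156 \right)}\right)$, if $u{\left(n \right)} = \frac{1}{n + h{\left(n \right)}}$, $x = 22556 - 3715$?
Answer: $- \frac{198780543341501}{146171} \approx -1.3599 \cdot 10^{9}$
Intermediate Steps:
$x = 18841$ ($x = 22556 - 3715 = 18841$)
$h{\left(O \right)} = 1 - 6 O^{2}$ ($h{\left(O \right)} = 1 + O^{2} \left(-6\right) = 1 - 6 O^{2}$)
$u{\left(n \right)} = \frac{1}{1 + n - 6 n^{2}}$ ($u{\left(n \right)} = \frac{1}{n - \left(-1 + 6 n^{2}\right)} = \frac{1}{1 + n - 6 n^{2}}$)
$\left(40570 + x\right) \left(-22890 + u{\left(-156 \right)}\right) = \left(40570 + 18841\right) \left(-22890 + \frac{1}{1 - 156 - 6 \left(-156\right)^{2}}\right) = 59411 \left(-22890 + \frac{1}{1 - 156 - 146016}\right) = 59411 \left(-22890 + \frac{1}{-146171}\right) = 59411 \left(-22890 - \frac{1}{146171}\right) = 59411 \left(- \frac{3345854191}{146171}\right) = - \frac{198780543341501}{146171}$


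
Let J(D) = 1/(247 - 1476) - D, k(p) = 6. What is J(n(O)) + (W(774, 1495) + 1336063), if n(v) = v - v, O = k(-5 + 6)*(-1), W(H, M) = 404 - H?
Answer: 1641566696/1229 ≈ 1.3357e+6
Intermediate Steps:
O = -6 (O = 6*(-1) = -6)
n(v) = 0
J(D) = -1/1229 - D (J(D) = 1/(-1229) - D = -1/1229 - D)
J(n(O)) + (W(774, 1495) + 1336063) = (-1/1229 - 1*0) + ((404 - 1*774) + 1336063) = (-1/1229 + 0) + ((404 - 774) + 1336063) = -1/1229 + (-370 + 1336063) = -1/1229 + 1335693 = 1641566696/1229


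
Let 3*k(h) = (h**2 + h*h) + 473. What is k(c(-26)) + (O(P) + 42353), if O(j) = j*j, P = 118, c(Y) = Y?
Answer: 170656/3 ≈ 56885.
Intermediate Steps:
k(h) = 473/3 + 2*h**2/3 (k(h) = ((h**2 + h*h) + 473)/3 = ((h**2 + h**2) + 473)/3 = (2*h**2 + 473)/3 = (473 + 2*h**2)/3 = 473/3 + 2*h**2/3)
O(j) = j**2
k(c(-26)) + (O(P) + 42353) = (473/3 + (2/3)*(-26)**2) + (118**2 + 42353) = (473/3 + (2/3)*676) + (13924 + 42353) = (473/3 + 1352/3) + 56277 = 1825/3 + 56277 = 170656/3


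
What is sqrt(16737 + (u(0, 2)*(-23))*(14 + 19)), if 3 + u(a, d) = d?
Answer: 54*sqrt(6) ≈ 132.27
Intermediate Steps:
u(a, d) = -3 + d
sqrt(16737 + (u(0, 2)*(-23))*(14 + 19)) = sqrt(16737 + ((-3 + 2)*(-23))*(14 + 19)) = sqrt(16737 - 1*(-23)*33) = sqrt(16737 + 23*33) = sqrt(16737 + 759) = sqrt(17496) = 54*sqrt(6)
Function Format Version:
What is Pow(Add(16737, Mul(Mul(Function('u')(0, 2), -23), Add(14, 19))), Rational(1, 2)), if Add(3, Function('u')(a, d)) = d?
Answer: Mul(54, Pow(6, Rational(1, 2))) ≈ 132.27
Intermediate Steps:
Function('u')(a, d) = Add(-3, d)
Pow(Add(16737, Mul(Mul(Function('u')(0, 2), -23), Add(14, 19))), Rational(1, 2)) = Pow(Add(16737, Mul(Mul(Add(-3, 2), -23), Add(14, 19))), Rational(1, 2)) = Pow(Add(16737, Mul(Mul(-1, -23), 33)), Rational(1, 2)) = Pow(Add(16737, Mul(23, 33)), Rational(1, 2)) = Pow(Add(16737, 759), Rational(1, 2)) = Pow(17496, Rational(1, 2)) = Mul(54, Pow(6, Rational(1, 2)))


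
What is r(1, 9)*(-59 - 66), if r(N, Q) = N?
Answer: -125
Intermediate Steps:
r(1, 9)*(-59 - 66) = 1*(-59 - 66) = 1*(-125) = -125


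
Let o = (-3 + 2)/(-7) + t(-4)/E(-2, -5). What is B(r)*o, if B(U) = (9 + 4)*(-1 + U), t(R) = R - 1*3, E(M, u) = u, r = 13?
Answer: 8424/35 ≈ 240.69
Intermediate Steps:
t(R) = -3 + R (t(R) = R - 3 = -3 + R)
o = 54/35 (o = (-3 + 2)/(-7) + (-3 - 4)/(-5) = -1*(-1/7) - 7*(-1/5) = 1/7 + 7/5 = 54/35 ≈ 1.5429)
B(U) = -13 + 13*U (B(U) = 13*(-1 + U) = -13 + 13*U)
B(r)*o = (-13 + 13*13)*(54/35) = (-13 + 169)*(54/35) = 156*(54/35) = 8424/35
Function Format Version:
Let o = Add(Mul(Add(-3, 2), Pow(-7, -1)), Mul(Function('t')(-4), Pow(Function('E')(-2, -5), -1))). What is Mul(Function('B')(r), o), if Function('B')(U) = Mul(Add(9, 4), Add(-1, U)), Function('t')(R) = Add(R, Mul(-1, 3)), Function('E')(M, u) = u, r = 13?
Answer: Rational(8424, 35) ≈ 240.69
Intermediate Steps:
Function('t')(R) = Add(-3, R) (Function('t')(R) = Add(R, -3) = Add(-3, R))
o = Rational(54, 35) (o = Add(Mul(Add(-3, 2), Pow(-7, -1)), Mul(Add(-3, -4), Pow(-5, -1))) = Add(Mul(-1, Rational(-1, 7)), Mul(-7, Rational(-1, 5))) = Add(Rational(1, 7), Rational(7, 5)) = Rational(54, 35) ≈ 1.5429)
Function('B')(U) = Add(-13, Mul(13, U)) (Function('B')(U) = Mul(13, Add(-1, U)) = Add(-13, Mul(13, U)))
Mul(Function('B')(r), o) = Mul(Add(-13, Mul(13, 13)), Rational(54, 35)) = Mul(Add(-13, 169), Rational(54, 35)) = Mul(156, Rational(54, 35)) = Rational(8424, 35)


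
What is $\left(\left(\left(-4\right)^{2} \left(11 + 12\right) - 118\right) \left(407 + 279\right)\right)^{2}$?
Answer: $29412250000$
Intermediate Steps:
$\left(\left(\left(-4\right)^{2} \left(11 + 12\right) - 118\right) \left(407 + 279\right)\right)^{2} = \left(\left(16 \cdot 23 - 118\right) 686\right)^{2} = \left(\left(368 - 118\right) 686\right)^{2} = \left(250 \cdot 686\right)^{2} = 171500^{2} = 29412250000$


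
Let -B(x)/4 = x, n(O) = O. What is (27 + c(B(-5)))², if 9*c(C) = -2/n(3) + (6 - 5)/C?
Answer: 211498849/291600 ≈ 725.30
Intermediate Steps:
B(x) = -4*x
c(C) = -2/27 + 1/(9*C) (c(C) = (-2/3 + (6 - 5)/C)/9 = (-2*⅓ + 1/C)/9 = (-⅔ + 1/C)/9 = -2/27 + 1/(9*C))
(27 + c(B(-5)))² = (27 + (3 - (-8)*(-5))/(27*((-4*(-5)))))² = (27 + (1/27)*(3 - 2*20)/20)² = (27 + (1/27)*(1/20)*(3 - 40))² = (27 + (1/27)*(1/20)*(-37))² = (27 - 37/540)² = (14543/540)² = 211498849/291600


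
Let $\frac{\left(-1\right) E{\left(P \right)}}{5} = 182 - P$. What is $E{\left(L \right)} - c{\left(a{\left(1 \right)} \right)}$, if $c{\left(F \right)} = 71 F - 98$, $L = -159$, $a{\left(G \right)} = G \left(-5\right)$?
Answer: $-1252$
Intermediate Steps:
$a{\left(G \right)} = - 5 G$
$c{\left(F \right)} = -98 + 71 F$
$E{\left(P \right)} = -910 + 5 P$ ($E{\left(P \right)} = - 5 \left(182 - P\right) = -910 + 5 P$)
$E{\left(L \right)} - c{\left(a{\left(1 \right)} \right)} = \left(-910 + 5 \left(-159\right)\right) - \left(-98 + 71 \left(\left(-5\right) 1\right)\right) = \left(-910 - 795\right) - \left(-98 + 71 \left(-5\right)\right) = -1705 - \left(-98 - 355\right) = -1705 - -453 = -1705 + 453 = -1252$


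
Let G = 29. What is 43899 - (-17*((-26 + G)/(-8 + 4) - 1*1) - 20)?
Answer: 175557/4 ≈ 43889.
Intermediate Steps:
43899 - (-17*((-26 + G)/(-8 + 4) - 1*1) - 20) = 43899 - (-17*((-26 + 29)/(-8 + 4) - 1*1) - 20) = 43899 - (-17*(3/(-4) - 1) - 20) = 43899 - (-17*(3*(-¼) - 1) - 20) = 43899 - (-17*(-¾ - 1) - 20) = 43899 - (-17*(-7/4) - 20) = 43899 - (119/4 - 20) = 43899 - 1*39/4 = 43899 - 39/4 = 175557/4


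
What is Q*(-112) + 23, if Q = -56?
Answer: 6295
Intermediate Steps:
Q*(-112) + 23 = -56*(-112) + 23 = 6272 + 23 = 6295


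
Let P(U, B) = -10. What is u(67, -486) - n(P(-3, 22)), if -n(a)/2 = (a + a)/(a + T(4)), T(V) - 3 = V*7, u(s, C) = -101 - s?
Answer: -3568/21 ≈ -169.90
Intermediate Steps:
T(V) = 3 + 7*V (T(V) = 3 + V*7 = 3 + 7*V)
n(a) = -4*a/(31 + a) (n(a) = -2*(a + a)/(a + (3 + 7*4)) = -2*2*a/(a + (3 + 28)) = -2*2*a/(a + 31) = -2*2*a/(31 + a) = -4*a/(31 + a))
u(67, -486) - n(P(-3, 22)) = (-101 - 1*67) - (-4)*(-10)/(31 - 10) = (-101 - 67) - (-4)*(-10)/21 = -168 - (-4)*(-10)/21 = -168 - 1*40/21 = -168 - 40/21 = -3568/21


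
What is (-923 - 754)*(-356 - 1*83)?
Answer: 736203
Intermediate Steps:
(-923 - 754)*(-356 - 1*83) = -1677*(-356 - 83) = -1677*(-439) = 736203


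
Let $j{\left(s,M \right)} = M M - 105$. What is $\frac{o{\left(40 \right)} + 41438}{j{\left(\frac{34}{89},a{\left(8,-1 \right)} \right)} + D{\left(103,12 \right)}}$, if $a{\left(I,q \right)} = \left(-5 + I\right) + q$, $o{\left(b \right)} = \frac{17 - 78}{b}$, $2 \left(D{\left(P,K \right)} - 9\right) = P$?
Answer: $- \frac{1657459}{1620} \approx -1023.1$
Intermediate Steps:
$D{\left(P,K \right)} = 9 + \frac{P}{2}$
$o{\left(b \right)} = - \frac{61}{b}$
$a{\left(I,q \right)} = -5 + I + q$
$j{\left(s,M \right)} = -105 + M^{2}$ ($j{\left(s,M \right)} = M^{2} - 105 = -105 + M^{2}$)
$\frac{o{\left(40 \right)} + 41438}{j{\left(\frac{34}{89},a{\left(8,-1 \right)} \right)} + D{\left(103,12 \right)}} = \frac{- \frac{61}{40} + 41438}{\left(-105 + \left(-5 + 8 - 1\right)^{2}\right) + \left(9 + \frac{1}{2} \cdot 103\right)} = \frac{\left(-61\right) \frac{1}{40} + 41438}{\left(-105 + 2^{2}\right) + \left(9 + \frac{103}{2}\right)} = \frac{- \frac{61}{40} + 41438}{\left(-105 + 4\right) + \frac{121}{2}} = \frac{1657459}{40 \left(-101 + \frac{121}{2}\right)} = \frac{1657459}{40 \left(- \frac{81}{2}\right)} = \frac{1657459}{40} \left(- \frac{2}{81}\right) = - \frac{1657459}{1620}$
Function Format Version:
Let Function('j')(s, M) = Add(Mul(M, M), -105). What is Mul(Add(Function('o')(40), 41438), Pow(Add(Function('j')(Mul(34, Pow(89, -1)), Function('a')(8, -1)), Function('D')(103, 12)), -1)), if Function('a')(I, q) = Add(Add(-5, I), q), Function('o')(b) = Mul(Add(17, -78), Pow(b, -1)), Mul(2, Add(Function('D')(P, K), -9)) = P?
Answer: Rational(-1657459, 1620) ≈ -1023.1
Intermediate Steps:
Function('D')(P, K) = Add(9, Mul(Rational(1, 2), P))
Function('o')(b) = Mul(-61, Pow(b, -1))
Function('a')(I, q) = Add(-5, I, q)
Function('j')(s, M) = Add(-105, Pow(M, 2)) (Function('j')(s, M) = Add(Pow(M, 2), -105) = Add(-105, Pow(M, 2)))
Mul(Add(Function('o')(40), 41438), Pow(Add(Function('j')(Mul(34, Pow(89, -1)), Function('a')(8, -1)), Function('D')(103, 12)), -1)) = Mul(Add(Mul(-61, Pow(40, -1)), 41438), Pow(Add(Add(-105, Pow(Add(-5, 8, -1), 2)), Add(9, Mul(Rational(1, 2), 103))), -1)) = Mul(Add(Mul(-61, Rational(1, 40)), 41438), Pow(Add(Add(-105, Pow(2, 2)), Add(9, Rational(103, 2))), -1)) = Mul(Add(Rational(-61, 40), 41438), Pow(Add(Add(-105, 4), Rational(121, 2)), -1)) = Mul(Rational(1657459, 40), Pow(Add(-101, Rational(121, 2)), -1)) = Mul(Rational(1657459, 40), Pow(Rational(-81, 2), -1)) = Mul(Rational(1657459, 40), Rational(-2, 81)) = Rational(-1657459, 1620)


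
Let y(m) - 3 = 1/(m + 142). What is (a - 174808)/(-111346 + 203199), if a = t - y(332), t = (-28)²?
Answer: -2660929/1404462 ≈ -1.8946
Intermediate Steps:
t = 784
y(m) = 3 + 1/(142 + m) (y(m) = 3 + 1/(m + 142) = 3 + 1/(142 + m))
a = 370193/474 (a = 784 - (427 + 3*332)/(142 + 332) = 784 - (427 + 996)/474 = 784 - 1423/474 = 370193/474 ≈ 781.00)
(a - 174808)/(-111346 + 203199) = (370193/474 - 174808)/(-111346 + 203199) = -82488799/474/91853 = -82488799/474*1/91853 = -2660929/1404462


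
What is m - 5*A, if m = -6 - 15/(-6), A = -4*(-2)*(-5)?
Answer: 393/2 ≈ 196.50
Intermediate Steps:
A = -40 (A = 8*(-5) = -40)
m = -7/2 (m = -6 - 15*(-1)/6 = -6 - 5*(-1/2) = -6 + 5/2 = -7/2 ≈ -3.5000)
m - 5*A = -7/2 - 5*(-40) = -7/2 + 200 = 393/2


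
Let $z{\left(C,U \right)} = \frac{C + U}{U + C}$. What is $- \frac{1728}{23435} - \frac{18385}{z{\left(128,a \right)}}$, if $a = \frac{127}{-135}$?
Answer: $- \frac{430854203}{23435} \approx -18385.0$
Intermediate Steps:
$a = - \frac{127}{135}$ ($a = 127 \left(- \frac{1}{135}\right) = - \frac{127}{135} \approx -0.94074$)
$z{\left(C,U \right)} = 1$ ($z{\left(C,U \right)} = \frac{C + U}{C + U} = 1$)
$- \frac{1728}{23435} - \frac{18385}{z{\left(128,a \right)}} = - \frac{1728}{23435} - \frac{18385}{1} = \left(-1728\right) \frac{1}{23435} - 18385 = - \frac{1728}{23435} - 18385 = - \frac{430854203}{23435}$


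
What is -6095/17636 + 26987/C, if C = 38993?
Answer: 238280397/687680548 ≈ 0.34650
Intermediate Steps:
-6095/17636 + 26987/C = -6095/17636 + 26987/38993 = 238280397/687680548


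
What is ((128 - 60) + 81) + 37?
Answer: 186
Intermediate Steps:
((128 - 60) + 81) + 37 = (68 + 81) + 37 = 149 + 37 = 186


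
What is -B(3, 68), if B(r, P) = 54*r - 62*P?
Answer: 4054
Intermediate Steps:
B(r, P) = -62*P + 54*r
-B(3, 68) = -(-62*68 + 54*3) = -(-4216 + 162) = -1*(-4054) = 4054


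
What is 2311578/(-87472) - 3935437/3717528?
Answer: -279299890139/10161862788 ≈ -27.485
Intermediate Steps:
2311578/(-87472) - 3935437/3717528 = 2311578*(-1/87472) - 3935437*1/3717528 = -1155789/43736 - 3935437/3717528 = -279299890139/10161862788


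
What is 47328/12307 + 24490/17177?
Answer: 1114351486/211397339 ≈ 5.2714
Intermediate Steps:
47328/12307 + 24490/17177 = 1114351486/211397339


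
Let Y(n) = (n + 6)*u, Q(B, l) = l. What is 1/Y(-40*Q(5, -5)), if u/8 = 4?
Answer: 1/6592 ≈ 0.00015170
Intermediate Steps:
u = 32 (u = 8*4 = 32)
Y(n) = 192 + 32*n (Y(n) = (n + 6)*32 = (6 + n)*32 = 192 + 32*n)
1/Y(-40*Q(5, -5)) = 1/(192 + 32*(-40*(-5))) = 1/(192 + 32*200) = 1/(192 + 6400) = 1/6592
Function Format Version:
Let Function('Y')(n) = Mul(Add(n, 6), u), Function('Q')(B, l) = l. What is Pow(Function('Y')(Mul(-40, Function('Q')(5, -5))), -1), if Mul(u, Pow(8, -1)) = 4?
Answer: Rational(1, 6592) ≈ 0.00015170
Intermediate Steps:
u = 32 (u = Mul(8, 4) = 32)
Function('Y')(n) = Add(192, Mul(32, n)) (Function('Y')(n) = Mul(Add(n, 6), 32) = Mul(Add(6, n), 32) = Add(192, Mul(32, n)))
Pow(Function('Y')(Mul(-40, Function('Q')(5, -5))), -1) = Pow(Add(192, Mul(32, Mul(-40, -5))), -1) = Pow(Add(192, Mul(32, 200)), -1) = Pow(Add(192, 6400), -1) = Pow(6592, -1) = Rational(1, 6592)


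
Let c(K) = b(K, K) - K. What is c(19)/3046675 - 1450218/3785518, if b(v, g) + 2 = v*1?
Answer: -200834113463/524238320575 ≈ -0.38310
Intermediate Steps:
b(v, g) = -2 + v (b(v, g) = -2 + v*1 = -2 + v)
c(K) = -2 (c(K) = (-2 + K) - K = -2)
c(19)/3046675 - 1450218/3785518 = -2/3046675 - 1450218/3785518 = -2*1/3046675 - 1450218*1/3785518 = -2/3046675 - 65919/172069 = -200834113463/524238320575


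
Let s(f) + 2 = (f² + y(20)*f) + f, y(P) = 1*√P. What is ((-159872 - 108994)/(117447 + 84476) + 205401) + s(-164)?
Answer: 46872319047/201923 - 328*√5 ≈ 2.3140e+5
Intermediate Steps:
y(P) = √P
s(f) = -2 + f + f² + 2*f*√5 (s(f) = -2 + ((f² + √20*f) + f) = -2 + ((f² + (2*√5)*f) + f) = -2 + ((f² + 2*f*√5) + f) = -2 + (f + f² + 2*f*√5) = -2 + f + f² + 2*f*√5)
((-159872 - 108994)/(117447 + 84476) + 205401) + s(-164) = ((-159872 - 108994)/(117447 + 84476) + 205401) + (-2 - 164 + (-164)² + 2*(-164)*√5) = (-268866/201923 + 205401) + (-2 - 164 + 26896 - 328*√5) = (-268866*1/201923 + 205401) + (26730 - 328*√5) = (-268866/201923 + 205401) + (26730 - 328*√5) = 41474917257/201923 + (26730 - 328*√5) = 46872319047/201923 - 328*√5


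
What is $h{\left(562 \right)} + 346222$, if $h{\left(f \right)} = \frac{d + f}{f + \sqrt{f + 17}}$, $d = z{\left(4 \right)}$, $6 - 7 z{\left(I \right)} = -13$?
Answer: $\frac{764063973396}{2206855} - \frac{3953 \sqrt{579}}{2206855} \approx 3.4622 \cdot 10^{5}$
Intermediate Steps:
$z{\left(I \right)} = \frac{19}{7}$ ($z{\left(I \right)} = \frac{6}{7} - - \frac{13}{7} = \frac{6}{7} + \frac{13}{7} = \frac{19}{7}$)
$d = \frac{19}{7} \approx 2.7143$
$h{\left(f \right)} = \frac{\frac{19}{7} + f}{f + \sqrt{17 + f}}$ ($h{\left(f \right)} = \frac{\frac{19}{7} + f}{f + \sqrt{f + 17}} = \frac{\frac{19}{7} + f}{f + \sqrt{17 + f}}$)
$h{\left(562 \right)} + 346222 = \frac{\frac{19}{7} + 562}{562 + \sqrt{17 + 562}} + 346222 = \frac{1}{562 + \sqrt{579}} \cdot \frac{3953}{7} + 346222 = \frac{3953}{7 \left(562 + \sqrt{579}\right)} + 346222 = 346222 + \frac{3953}{7 \left(562 + \sqrt{579}\right)}$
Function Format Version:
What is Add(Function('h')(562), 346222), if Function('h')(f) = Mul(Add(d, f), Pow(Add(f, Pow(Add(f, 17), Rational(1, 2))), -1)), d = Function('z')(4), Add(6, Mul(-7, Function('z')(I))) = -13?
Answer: Add(Rational(764063973396, 2206855), Mul(Rational(-3953, 2206855), Pow(579, Rational(1, 2)))) ≈ 3.4622e+5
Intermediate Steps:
Function('z')(I) = Rational(19, 7) (Function('z')(I) = Add(Rational(6, 7), Mul(Rational(-1, 7), -13)) = Add(Rational(6, 7), Rational(13, 7)) = Rational(19, 7))
d = Rational(19, 7) ≈ 2.7143
Function('h')(f) = Mul(Pow(Add(f, Pow(Add(17, f), Rational(1, 2))), -1), Add(Rational(19, 7), f)) (Function('h')(f) = Mul(Add(Rational(19, 7), f), Pow(Add(f, Pow(Add(f, 17), Rational(1, 2))), -1)) = Mul(Add(Rational(19, 7), f), Pow(Add(f, Pow(Add(17, f), Rational(1, 2))), -1)) = Mul(Pow(Add(f, Pow(Add(17, f), Rational(1, 2))), -1), Add(Rational(19, 7), f)))
Add(Function('h')(562), 346222) = Add(Mul(Pow(Add(562, Pow(Add(17, 562), Rational(1, 2))), -1), Add(Rational(19, 7), 562)), 346222) = Add(Mul(Pow(Add(562, Pow(579, Rational(1, 2))), -1), Rational(3953, 7)), 346222) = Add(Mul(Rational(3953, 7), Pow(Add(562, Pow(579, Rational(1, 2))), -1)), 346222) = Add(346222, Mul(Rational(3953, 7), Pow(Add(562, Pow(579, Rational(1, 2))), -1)))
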